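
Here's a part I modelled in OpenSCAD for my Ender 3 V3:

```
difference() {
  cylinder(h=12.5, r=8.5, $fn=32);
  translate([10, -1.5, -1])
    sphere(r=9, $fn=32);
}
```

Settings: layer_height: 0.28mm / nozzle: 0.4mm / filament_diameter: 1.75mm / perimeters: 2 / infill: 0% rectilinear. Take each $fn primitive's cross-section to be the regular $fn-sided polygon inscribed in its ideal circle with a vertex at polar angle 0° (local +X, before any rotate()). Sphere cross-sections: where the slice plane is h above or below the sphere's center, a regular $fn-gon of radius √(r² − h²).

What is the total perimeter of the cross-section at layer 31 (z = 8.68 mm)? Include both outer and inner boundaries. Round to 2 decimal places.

53.32 mm

At z = 8.68 mm: the r=8.5 cylinder gives a regular 32-gon of circumradius 8.5 (constant along its height) (perimeter = 2·32·8.500·sin(180°/32) = 53.32 mm); the sphere at (10, -1.5) is not intersected at this z (|z−center|=9.680 > r=9); After the difference (first − rest): none of the subtracted shapes is present at this height, so the r=8.5 cylinder is unchanged — boundary = 53.32 mm. Overall, the cross-section is a single solid region. Total boundary length (outer) = 53.32 mm.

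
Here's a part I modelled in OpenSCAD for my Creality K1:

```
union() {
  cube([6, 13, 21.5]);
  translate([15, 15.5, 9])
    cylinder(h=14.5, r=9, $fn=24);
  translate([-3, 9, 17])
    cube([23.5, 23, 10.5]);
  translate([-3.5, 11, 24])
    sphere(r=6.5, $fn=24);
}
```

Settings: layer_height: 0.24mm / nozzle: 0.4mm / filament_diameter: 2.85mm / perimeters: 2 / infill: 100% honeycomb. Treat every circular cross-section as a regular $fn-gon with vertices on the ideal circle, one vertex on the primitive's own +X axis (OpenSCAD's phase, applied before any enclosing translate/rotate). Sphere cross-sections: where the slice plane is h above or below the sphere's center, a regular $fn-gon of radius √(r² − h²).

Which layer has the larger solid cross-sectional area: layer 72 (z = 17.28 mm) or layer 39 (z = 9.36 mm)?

Layer 72 (z = 17.28): the 6×13 cube contributes its full rectangle (area 78.00 mm²); the r=9 cylinder at (15, 15.5) gives a regular 24-gon of circumradius 9 (constant along its height) (area = (24/2)·9.000²·sin(360°/24) = 251.57 mm²); the cube at (-3, 9) (footprint 23.5×23) is included at this height (area 540.50 mm²); the sphere at (-3.5, 11) does not reach this height (|z−center|=6.720 > r=6.5); Taking the union: the regions partially overlap — summed areas 870.07 mm² minus the doubly-counted overlap 221.11 mm² gives 648.97 mm² — area = 648.97 mm². So its area = 648.97 mm². Layer 39 (z = 9.36): the 6×13 cube contributes its full rectangle (area 78.00 mm²); the cylinder at (15, 15.5): section is a regular 24-gon, circumradius r=9 (area = (24/2)·9.000²·sin(360°/24) = 251.57 mm²); the cube at (-3, 9) does not reach this height (z outside [17, 27.5]); the sphere at (-3.5, 11) is absent (|z−center|=14.640 > r=6.5); Taking the union: the 2 present regions are separate (no shared area or edge), so areas and boundary lengths simply add and each stays a separate island — area = 329.57 mm². So its area = 329.57 mm². Layer 72 is larger (648.97 vs 329.57 mm²).

layer 72 (z = 17.28 mm)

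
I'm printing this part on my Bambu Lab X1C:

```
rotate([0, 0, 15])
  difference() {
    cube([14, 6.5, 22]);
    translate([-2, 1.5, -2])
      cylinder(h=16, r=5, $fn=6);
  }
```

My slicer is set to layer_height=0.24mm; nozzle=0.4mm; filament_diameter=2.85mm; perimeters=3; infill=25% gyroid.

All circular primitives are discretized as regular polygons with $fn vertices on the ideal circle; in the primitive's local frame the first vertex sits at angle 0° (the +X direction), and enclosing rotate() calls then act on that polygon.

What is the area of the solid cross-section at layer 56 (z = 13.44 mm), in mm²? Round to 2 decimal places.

At z = 13.44 mm: the cube (footprint 14×6.5) is included at this height (area 91.00 mm²); the cylinder at (-2, 1.5): section is a regular 6-gon, circumradius r=5 (area = (6/2)·5.000²·sin(360°/6) = 64.95 mm²); Taking the first minus the rest: starting from the 14×6.5 cube (91.00 mm²), the r=5 cylinder at (-2, 1.5) partially overlaps it — only the 11.43 mm² overlap (of its 64.95 mm²) is removed, clipping the outline — area = 79.57 mm²; (whole slice rotated 15° about Z — lengths, areas and connectivity unchanged). Overall, the cross-section is a single solid region. Net area = 79.57 mm².

79.57 mm²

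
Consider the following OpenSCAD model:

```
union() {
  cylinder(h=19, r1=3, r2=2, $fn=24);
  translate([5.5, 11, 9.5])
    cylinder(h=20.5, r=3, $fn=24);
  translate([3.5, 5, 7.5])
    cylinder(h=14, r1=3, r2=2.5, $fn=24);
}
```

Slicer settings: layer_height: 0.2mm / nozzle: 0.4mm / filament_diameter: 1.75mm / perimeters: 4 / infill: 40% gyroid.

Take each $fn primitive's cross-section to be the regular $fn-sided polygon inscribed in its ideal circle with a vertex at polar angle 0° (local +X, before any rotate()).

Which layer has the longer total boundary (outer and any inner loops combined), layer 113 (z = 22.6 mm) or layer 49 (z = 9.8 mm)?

layer 49 (z = 9.8 mm)

Layer 113 (z = 22.6): the cone does not reach this height (z outside [0, 19]); the cylinder at (5.5, 11): section is a regular 24-gon, circumradius r=3 (perimeter = 2·24·3.000·sin(180°/24) = 18.80 mm); the cone at (3.5, 5) does not reach this height (z outside [7.5, 21.5]); Taking the union: only the r=3 cylinder at (5.5, 11) is present, so the union is just that shape — boundary = 18.80 mm. So its perimeter = 18.80 mm. Layer 49 (z = 9.8): the cone (r1=3→r2=2) has section circumradius 2.484 here — a regular 24-gon (perimeter = 2·24·2.484·sin(180°/24) = 15.56 mm); the r=3 cylinder at (5.5, 11) gives a regular 24-gon of circumradius 3 (constant along its height) (perimeter = 2·24·3.000·sin(180°/24) = 18.80 mm); the cone at (3.5, 5) (r1=3→r2=2.5) has section circumradius 2.918 here — a regular 24-gon (perimeter = 2·24·2.918·sin(180°/24) = 18.28 mm); Combining (union): the 3 present regions are separate (no shared area or edge), so areas and boundary lengths simply add and each stays a separate island — boundary = 52.64 mm. So its perimeter = 52.64 mm. Layer 49 is larger (52.64 vs 18.80 mm).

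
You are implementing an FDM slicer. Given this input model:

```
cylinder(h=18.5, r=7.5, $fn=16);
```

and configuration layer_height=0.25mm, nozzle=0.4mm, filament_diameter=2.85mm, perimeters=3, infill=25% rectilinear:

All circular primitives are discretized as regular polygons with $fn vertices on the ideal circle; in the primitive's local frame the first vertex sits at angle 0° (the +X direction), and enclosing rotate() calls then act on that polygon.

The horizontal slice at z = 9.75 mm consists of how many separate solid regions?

At z = 9.75 mm: the r=7.5 cylinder contributes a regular 16-gon of circumradius 7.5. The result has 1 disconnected region.

1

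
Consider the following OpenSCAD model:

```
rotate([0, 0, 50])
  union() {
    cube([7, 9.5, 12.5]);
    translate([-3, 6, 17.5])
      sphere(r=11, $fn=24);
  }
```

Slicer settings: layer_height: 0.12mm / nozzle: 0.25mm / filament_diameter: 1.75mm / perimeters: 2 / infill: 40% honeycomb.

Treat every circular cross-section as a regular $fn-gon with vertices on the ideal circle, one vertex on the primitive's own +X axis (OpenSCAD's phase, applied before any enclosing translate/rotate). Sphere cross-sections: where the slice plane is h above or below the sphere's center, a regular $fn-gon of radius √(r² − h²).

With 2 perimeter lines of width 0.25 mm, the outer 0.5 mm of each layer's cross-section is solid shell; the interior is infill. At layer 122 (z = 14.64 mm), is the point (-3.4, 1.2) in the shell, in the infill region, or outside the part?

infill

At z = 14.64 mm: the cube does not reach this height (z outside [0, 12.5]); the r=11 sphere at (-3, 6) contributes a regular 24-gon of circumradius √(11²−2.86²) = 10.622; Merging all regions: only the r=11 sphere at (-3, 6) is present, so the union is just that shape — 1 connected region; (rotated 50° about Z; rotation is an isometry so areas/perimeters/island counts are preserved). Overall, the cross-section is a single solid region. Undo the 50° rotation: the query point maps to (-1.266, 3.376) in the un-rotated model frame. The nearest boundary edge runs (2.31, -3.20)→(4.51, -1.51); distance from the point to it = 7.39 mm. The point is inside the cross-section and 7.39 mm from the nearest boundary — more than the 0.5 mm shell width (2 × 0.25), so it's in the infill interior.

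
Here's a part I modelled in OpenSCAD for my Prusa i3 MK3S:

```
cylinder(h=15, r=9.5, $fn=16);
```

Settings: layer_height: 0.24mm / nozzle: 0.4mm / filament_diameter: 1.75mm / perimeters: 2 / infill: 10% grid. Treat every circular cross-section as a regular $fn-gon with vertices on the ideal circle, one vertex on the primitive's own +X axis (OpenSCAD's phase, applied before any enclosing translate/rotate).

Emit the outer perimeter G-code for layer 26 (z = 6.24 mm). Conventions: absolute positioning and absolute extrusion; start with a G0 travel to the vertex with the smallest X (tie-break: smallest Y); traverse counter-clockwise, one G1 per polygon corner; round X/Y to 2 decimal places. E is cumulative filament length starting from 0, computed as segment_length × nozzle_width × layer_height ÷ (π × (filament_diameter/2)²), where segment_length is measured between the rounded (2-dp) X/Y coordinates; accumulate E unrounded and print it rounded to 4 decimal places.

At z = 6.24 mm: the r=9.5 cylinder gives a regular 16-gon of circumradius 9.5 (constant along its height). The outline is a single polygon with 16 vertices. Extrusion per mm of travel: 0.4 × 0.24 / (π × 0.875²) = 0.039912. Accumulating E over each segment gives final E = 2.3679.

G0 X-9.50 Y0.00 Z6.24
G1 X-8.78 Y-3.64 E0.1481
G1 X-6.72 Y-6.72 E0.2960
G1 X-3.64 Y-8.78 E0.4439
G1 X0.00 Y-9.50 E0.5920
G1 X3.64 Y-8.78 E0.7401
G1 X6.72 Y-6.72 E0.8880
G1 X8.78 Y-3.64 E1.0358
G1 X9.50 Y0.00 E1.1839
G1 X8.78 Y3.64 E1.3320
G1 X6.72 Y6.72 E1.4799
G1 X3.64 Y8.78 E1.6278
G1 X0.00 Y9.50 E1.7759
G1 X-3.64 Y8.78 E1.9240
G1 X-6.72 Y6.72 E2.0719
G1 X-8.78 Y3.64 E2.2198
G1 X-9.50 Y0.00 E2.3679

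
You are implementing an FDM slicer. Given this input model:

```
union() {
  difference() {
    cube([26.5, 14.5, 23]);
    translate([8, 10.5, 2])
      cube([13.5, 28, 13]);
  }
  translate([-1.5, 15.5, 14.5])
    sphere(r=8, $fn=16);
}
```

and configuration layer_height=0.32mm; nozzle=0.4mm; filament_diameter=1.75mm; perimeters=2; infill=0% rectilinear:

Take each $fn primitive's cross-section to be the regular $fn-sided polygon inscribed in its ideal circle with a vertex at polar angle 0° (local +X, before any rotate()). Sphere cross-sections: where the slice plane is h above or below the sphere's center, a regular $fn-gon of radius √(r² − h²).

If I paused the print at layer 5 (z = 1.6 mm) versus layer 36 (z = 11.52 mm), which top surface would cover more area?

Layer 5 (z = 1.6): the cube (footprint 26.5×14.5) is included at this height (area 384.25 mm²); the cube at (8, 10.5) is absent (z outside [2, 15]); Taking the first minus the rest: none of the subtracted shapes is present at this height, so the 26.5×14.5 cube is unchanged — area = 384.25 mm²; the sphere at (-1.5, 15.5) does not reach this height (|z−center|=12.900 > r=8); Taking the union: only the result so far is present, so the union is just that shape — area = 384.25 mm². So its area = 384.25 mm². Layer 36 (z = 11.52): the 26.5×14.5 cube contributes its full rectangle (area 384.25 mm²); the cube at (8, 10.5) is present — its section is the full 13.5×28 rectangle (area 378.00 mm²); Taking the first minus the rest: starting from the 26.5×14.5 cube (384.25 mm²), the 13.5×28 cube at (8, 10.5) partially overlaps it — only the 54.00 mm² overlap (of its 378.00 mm²) is removed, clipping the outline — area = 330.25 mm²; the r=8 sphere at (-1.5, 15.5) contributes a regular 16-gon of circumradius √(8²−2.98²) = 7.424 (area = (16/2)·7.424²·sin(360°/16) = 168.75 mm²); Merging all regions: the regions partially overlap — summed areas 499.00 mm² minus the doubly-counted overlap 25.45 mm² gives 473.55 mm² — area = 473.55 mm². So its area = 473.55 mm². Layer 36 is larger (473.55 vs 384.25 mm²).

layer 36 (z = 11.52 mm)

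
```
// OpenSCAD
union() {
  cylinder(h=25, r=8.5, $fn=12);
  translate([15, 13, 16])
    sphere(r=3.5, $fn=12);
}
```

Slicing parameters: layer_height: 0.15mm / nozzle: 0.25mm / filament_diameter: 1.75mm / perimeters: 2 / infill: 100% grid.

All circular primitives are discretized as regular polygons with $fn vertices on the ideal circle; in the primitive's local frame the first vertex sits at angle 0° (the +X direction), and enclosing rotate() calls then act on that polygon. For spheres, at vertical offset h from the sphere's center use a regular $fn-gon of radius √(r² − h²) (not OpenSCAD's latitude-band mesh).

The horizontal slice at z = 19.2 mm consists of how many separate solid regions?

2

At z = 19.2 mm: the r=8.5 cylinder gives a regular 12-gon of circumradius 8.5 (constant along its height); the sphere at (15, 13): section is a regular 12-gon, circumradius = √(r²−h²) = √(3.5²−3.2²) = 1.418; Taking the union: the 2 present regions are separate (no shared area or edge), so areas and boundary lengths simply add and each stays a separate island — 2 connected regions. The result has 2 disconnected regions.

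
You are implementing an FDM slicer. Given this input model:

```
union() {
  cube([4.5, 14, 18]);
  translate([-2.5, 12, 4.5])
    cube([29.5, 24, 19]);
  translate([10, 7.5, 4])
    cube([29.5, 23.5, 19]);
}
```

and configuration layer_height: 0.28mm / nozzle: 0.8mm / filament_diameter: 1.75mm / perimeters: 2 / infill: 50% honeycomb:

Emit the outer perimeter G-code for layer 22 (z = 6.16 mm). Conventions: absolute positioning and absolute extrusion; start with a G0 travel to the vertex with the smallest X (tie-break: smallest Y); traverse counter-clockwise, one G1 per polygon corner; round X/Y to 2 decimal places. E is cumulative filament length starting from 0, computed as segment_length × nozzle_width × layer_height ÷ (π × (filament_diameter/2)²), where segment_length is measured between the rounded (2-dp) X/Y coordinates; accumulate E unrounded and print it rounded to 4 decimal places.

At z = 6.16 mm: the cube (footprint 4.5×14) is included at this height; the cube at (-2.5, 12) is present — its section is the full 29.5×24 rectangle; the cube at (10, 7.5) is present — its section is the full 29.5×23.5 rectangle; Merging all regions: the regions partially overlap (shared area 332.00 mm²), so overlapping operands fuse into one piece — 1 connected region. The outline is a single polygon with 12 vertices. Extrusion per mm of travel: 0.8 × 0.28 / (π × 0.875²) = 0.093128. Accumulating E over each segment gives final E = 15.3662.

G0 X-2.50 Y12.00 Z6.16
G1 X0.00 Y12.00 E0.2328
G1 X0.00 Y0.00 E1.3504
G1 X4.50 Y0.00 E1.7694
G1 X4.50 Y12.00 E2.8870
G1 X10.00 Y12.00 E3.3992
G1 X10.00 Y7.50 E3.8183
G1 X39.50 Y7.50 E6.5656
G1 X39.50 Y31.00 E8.7541
G1 X27.00 Y31.00 E9.9182
G1 X27.00 Y36.00 E10.3838
G1 X-2.50 Y36.00 E13.1311
G1 X-2.50 Y12.00 E15.3662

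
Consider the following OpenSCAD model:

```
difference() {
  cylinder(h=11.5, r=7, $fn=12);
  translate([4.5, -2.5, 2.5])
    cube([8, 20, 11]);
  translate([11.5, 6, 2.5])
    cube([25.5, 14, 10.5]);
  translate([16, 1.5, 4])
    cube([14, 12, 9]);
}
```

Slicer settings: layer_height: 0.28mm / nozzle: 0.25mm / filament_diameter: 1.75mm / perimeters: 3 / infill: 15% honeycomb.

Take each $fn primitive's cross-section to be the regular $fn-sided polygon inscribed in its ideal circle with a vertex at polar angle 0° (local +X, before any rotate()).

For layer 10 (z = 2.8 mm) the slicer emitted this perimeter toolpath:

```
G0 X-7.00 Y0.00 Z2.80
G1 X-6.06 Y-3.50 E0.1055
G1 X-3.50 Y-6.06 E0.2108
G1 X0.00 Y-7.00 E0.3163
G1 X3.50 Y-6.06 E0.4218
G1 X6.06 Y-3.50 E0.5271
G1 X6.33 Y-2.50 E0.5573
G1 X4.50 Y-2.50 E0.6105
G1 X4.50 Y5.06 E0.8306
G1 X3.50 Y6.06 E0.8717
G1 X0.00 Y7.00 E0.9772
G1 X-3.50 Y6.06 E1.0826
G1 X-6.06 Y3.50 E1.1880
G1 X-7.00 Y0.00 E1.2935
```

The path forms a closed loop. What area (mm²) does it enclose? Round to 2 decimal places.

Apply the shoelace formula to the sequence of (X, Y) vertices; enclosed area = 133.22 mm².

133.22 mm²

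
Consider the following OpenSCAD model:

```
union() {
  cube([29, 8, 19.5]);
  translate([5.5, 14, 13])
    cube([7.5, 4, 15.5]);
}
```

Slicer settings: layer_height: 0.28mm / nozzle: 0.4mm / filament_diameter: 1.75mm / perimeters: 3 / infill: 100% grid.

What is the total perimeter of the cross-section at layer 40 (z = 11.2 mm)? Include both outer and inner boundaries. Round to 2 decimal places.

74.00 mm

At z = 11.2 mm: the cube (footprint 29×8) is included at this height (perimeter 74.00 mm); the cube at (5.5, 14) is absent (z outside [13, 28.5]); Taking the union: only the 29×8 cube is present, so the union is just that shape — boundary = 74.00 mm. Overall, the cross-section is a single solid region. Total boundary length (outer) = 74.00 mm.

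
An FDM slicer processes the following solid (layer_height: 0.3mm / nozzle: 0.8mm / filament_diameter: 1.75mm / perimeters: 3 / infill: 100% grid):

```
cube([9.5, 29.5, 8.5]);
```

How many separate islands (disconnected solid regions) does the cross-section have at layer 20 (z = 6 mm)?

At z = 6 mm: the cube is present — its section is the full 9.5×29.5 rectangle. Overall, the cross-section is a single solid region. Island count = 1.

1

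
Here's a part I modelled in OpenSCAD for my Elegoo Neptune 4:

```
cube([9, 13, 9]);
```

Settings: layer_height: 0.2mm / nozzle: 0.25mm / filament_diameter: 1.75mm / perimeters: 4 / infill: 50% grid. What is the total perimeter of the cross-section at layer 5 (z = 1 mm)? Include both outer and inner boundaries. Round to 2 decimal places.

At z = 1 mm: the cube (footprint 9×13) is included at this height (perimeter 44.00 mm). Overall, the cross-section is a single solid region. Total boundary length (outer) = 44.00 mm.

44.00 mm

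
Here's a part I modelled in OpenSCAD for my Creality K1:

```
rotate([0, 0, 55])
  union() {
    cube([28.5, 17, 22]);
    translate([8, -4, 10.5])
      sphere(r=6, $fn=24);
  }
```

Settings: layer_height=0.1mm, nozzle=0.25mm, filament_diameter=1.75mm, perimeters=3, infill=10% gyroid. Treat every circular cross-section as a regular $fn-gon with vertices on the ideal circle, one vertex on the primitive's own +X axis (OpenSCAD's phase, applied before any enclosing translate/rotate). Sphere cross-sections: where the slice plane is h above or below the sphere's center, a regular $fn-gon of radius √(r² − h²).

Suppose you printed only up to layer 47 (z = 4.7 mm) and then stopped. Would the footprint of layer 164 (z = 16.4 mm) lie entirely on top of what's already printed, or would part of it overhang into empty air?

Compare the two slices. At z = 4.7: the 28.5×17 cube contributes its full rectangle (area 484.50 mm²); the sphere at (8, -4): section is a regular 24-gon, circumradius = √(r²−h²) = √(6²−5.8²) = 1.536 (area = (24/2)·1.536²·sin(360°/24) = 7.33 mm²); Taking the union: the 2 present regions are separate (no shared area or edge), so areas and boundary lengths simply add and each stays a separate island — area = 491.83 mm²; (whole slice rotated 55° about Z — lengths, areas and connectivity unchanged). At z = 16.4: the 28.5×17 cube contributes its full rectangle (area 484.50 mm²); the sphere at (8, -4): section is a regular 24-gon, circumradius = √(r²−h²) = √(6²−5.9²) = 1.091 (area = (24/2)·1.091²·sin(360°/24) = 3.70 mm²); Merging all regions: the 2 present regions are separate (no shared area or edge), so areas and boundary lengths simply add and each stays a separate island — area = 488.20 mm²; (rotated 55° about Z; rotation is an isometry so areas/perimeters/island counts are preserved). Checking containment: the cross-section at z = 16.4 is a subset of the cross-section at z = 4.7.

entirely on top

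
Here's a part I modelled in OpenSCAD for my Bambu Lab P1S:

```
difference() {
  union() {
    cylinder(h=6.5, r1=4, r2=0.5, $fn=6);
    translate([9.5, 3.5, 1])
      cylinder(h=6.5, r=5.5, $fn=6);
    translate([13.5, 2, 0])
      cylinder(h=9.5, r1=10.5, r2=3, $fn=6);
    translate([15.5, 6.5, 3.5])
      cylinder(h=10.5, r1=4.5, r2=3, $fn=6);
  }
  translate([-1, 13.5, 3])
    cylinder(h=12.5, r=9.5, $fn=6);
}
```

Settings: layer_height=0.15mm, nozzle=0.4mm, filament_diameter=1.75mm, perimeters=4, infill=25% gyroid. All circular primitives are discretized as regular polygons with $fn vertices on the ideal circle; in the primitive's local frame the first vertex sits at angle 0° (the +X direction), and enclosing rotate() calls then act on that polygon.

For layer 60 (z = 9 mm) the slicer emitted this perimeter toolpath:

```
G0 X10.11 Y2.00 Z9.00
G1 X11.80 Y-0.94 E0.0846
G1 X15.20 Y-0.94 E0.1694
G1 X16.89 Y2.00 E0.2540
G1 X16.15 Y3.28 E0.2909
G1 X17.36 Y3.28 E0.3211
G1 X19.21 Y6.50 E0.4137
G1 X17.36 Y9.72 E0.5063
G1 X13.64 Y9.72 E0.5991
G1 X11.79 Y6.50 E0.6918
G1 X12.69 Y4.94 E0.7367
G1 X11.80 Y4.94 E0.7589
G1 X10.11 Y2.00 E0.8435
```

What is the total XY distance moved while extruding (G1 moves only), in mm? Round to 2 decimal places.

33.81 mm

Sum the Euclidean lengths of each G1 segment: total = 33.81 mm.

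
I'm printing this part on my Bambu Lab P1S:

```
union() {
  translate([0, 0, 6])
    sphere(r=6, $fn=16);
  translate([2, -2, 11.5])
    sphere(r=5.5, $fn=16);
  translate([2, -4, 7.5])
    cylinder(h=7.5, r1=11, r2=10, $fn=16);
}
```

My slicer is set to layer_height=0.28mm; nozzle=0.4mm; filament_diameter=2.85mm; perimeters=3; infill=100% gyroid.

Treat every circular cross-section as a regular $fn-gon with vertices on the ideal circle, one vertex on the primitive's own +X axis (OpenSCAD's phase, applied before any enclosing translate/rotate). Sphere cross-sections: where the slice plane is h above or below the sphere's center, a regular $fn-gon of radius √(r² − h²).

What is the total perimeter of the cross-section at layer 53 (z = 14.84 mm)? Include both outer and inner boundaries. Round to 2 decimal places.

62.56 mm

At z = 14.84 mm: the sphere does not reach this height (|z−center|=8.840 > r=6); the r=5.5 sphere at (2, -2) slices to a regular 16-gon of circumradius 4.370 (√(r²−h²) with h=3.34 from center) (perimeter = 2·16·4.370·sin(180°/16) = 27.28 mm); the cone at (2, -4) contributes a regular 16-gon of circumradius 10.021 (interpolated between r1=11 and r2=10 at t=0.979) (perimeter = 2·16·10.021·sin(180°/16) = 62.56 mm); Merging all regions: the r=5.5 sphere at (2, -2) lies entirely inside the cone at (2, -4), so the union is just the cone at (2, -4) — boundary = 62.56 mm. Overall, the cross-section is a single solid region. Total boundary length (outer) = 62.56 mm.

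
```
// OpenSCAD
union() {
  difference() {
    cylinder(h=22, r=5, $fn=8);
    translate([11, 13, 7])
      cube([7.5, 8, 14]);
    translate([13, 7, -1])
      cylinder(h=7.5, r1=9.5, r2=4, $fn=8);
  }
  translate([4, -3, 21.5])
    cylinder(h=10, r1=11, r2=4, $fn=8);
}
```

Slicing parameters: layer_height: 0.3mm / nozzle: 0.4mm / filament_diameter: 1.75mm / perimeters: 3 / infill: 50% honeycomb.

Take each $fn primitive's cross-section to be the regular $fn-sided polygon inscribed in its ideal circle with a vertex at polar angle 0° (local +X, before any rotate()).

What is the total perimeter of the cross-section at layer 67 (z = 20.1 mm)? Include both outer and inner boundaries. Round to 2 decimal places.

At z = 20.1 mm: the r=5 cylinder gives a regular 8-gon of circumradius 5 (constant along its height) (perimeter = 2·8·5.000·sin(180°/8) = 30.61 mm); the cube at (11, 13) is present — its section is the full 7.5×8 rectangle (perimeter 31.00 mm); the cone at (13, 7) is absent (z outside [-1, 6.5]); After the difference (first − rest): starting from the r=5 cylinder, the 7.5×8 cube at (11, 13) misses the remaining region (no effect) — boundary = 30.61 mm; the cone at (4, -3) is absent (z outside [21.5, 31.5]); Taking the union: only that combined region is present, so the union is just that shape — boundary = 30.61 mm. Overall, the cross-section is a single solid region. Total boundary length (outer) = 30.61 mm.

30.61 mm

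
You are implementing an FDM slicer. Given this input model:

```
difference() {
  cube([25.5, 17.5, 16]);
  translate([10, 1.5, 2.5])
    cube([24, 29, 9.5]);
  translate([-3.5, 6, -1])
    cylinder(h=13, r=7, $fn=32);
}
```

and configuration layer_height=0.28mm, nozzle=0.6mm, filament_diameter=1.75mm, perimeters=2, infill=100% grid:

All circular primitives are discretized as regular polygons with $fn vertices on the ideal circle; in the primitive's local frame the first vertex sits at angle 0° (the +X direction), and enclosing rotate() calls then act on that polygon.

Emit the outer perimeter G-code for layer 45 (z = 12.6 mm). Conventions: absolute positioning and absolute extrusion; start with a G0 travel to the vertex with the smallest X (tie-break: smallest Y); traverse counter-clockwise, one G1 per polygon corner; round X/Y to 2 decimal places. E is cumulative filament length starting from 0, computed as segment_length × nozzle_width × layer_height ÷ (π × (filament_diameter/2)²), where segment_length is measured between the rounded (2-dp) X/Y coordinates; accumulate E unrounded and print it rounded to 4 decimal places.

G0 X0.00 Y0.00 Z12.60
G1 X25.50 Y0.00 E1.7811
G1 X25.50 Y17.50 E3.0034
G1 X0.00 Y17.50 E4.7845
G1 X0.00 Y0.00 E6.0068

At z = 12.6 mm: the 25.5×17.5 cube contributes its full rectangle; the cube at (10, 1.5) is not intersected at this z (z outside [2.5, 12]); the cylinder at (-3.5, 6) is not intersected at this z (z outside [-1, 12]); Subtracting the remaining from the first: none of the subtracted shapes is present at this height, so the 25.5×17.5 cube is unchanged — 1 connected region. The outline is a single polygon with 4 vertices. Extrusion per mm of travel: 0.6 × 0.28 / (π × 0.875²) = 0.069846. Accumulating E over each segment gives final E = 6.0068.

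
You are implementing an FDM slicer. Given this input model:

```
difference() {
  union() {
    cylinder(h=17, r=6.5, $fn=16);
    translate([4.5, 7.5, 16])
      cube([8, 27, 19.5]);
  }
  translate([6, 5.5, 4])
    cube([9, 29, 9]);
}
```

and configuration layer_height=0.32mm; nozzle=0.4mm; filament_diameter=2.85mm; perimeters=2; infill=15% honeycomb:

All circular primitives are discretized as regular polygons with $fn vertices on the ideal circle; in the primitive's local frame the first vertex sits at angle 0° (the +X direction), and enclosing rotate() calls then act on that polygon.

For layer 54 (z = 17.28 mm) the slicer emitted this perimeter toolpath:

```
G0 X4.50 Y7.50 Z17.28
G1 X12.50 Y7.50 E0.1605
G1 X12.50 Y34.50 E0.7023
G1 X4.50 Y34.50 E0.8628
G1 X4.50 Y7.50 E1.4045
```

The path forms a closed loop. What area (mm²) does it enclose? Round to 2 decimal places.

216.00 mm²

Apply the shoelace formula to the sequence of (X, Y) vertices; enclosed area = 216.00 mm².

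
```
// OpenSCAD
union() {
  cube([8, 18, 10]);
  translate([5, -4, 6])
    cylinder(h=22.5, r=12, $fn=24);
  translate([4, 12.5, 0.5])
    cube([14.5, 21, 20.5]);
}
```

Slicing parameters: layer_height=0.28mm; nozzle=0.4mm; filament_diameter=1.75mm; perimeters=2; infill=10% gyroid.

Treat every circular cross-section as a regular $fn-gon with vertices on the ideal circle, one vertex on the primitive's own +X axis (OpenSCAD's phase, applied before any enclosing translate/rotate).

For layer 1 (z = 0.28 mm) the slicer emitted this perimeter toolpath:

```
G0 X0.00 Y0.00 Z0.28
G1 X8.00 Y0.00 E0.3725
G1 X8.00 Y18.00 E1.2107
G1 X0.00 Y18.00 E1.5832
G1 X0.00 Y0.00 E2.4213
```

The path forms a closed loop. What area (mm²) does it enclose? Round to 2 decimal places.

Apply the shoelace formula to the sequence of (X, Y) vertices; enclosed area = 144.00 mm².

144.00 mm²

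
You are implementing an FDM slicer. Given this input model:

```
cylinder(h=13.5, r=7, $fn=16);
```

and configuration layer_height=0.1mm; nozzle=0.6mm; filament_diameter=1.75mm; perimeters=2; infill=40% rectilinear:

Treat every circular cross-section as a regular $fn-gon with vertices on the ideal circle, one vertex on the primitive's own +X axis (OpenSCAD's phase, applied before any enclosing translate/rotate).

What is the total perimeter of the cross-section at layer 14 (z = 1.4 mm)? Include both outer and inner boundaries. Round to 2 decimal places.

At z = 1.4 mm: the cylinder: section is a regular 16-gon, circumradius r=7 (perimeter = 2·16·7.000·sin(180°/16) = 43.70 mm). Overall, the cross-section is a single solid region. Total boundary length (outer) = 43.70 mm.

43.70 mm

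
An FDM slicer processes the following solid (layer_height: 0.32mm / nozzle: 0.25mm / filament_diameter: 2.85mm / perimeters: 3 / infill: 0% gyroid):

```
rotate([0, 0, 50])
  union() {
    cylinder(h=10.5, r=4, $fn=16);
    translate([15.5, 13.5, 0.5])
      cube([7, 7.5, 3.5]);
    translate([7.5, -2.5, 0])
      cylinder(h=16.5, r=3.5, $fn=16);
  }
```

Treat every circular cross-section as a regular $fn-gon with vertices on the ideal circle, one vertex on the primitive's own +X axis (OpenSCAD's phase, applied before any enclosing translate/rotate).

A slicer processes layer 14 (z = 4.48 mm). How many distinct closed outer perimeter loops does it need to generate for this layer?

2

At z = 4.48 mm: the cylinder: section is a regular 16-gon, circumradius r=4; the cube at (15.5, 13.5) is absent (z outside [0.5, 4]); the r=3.5 cylinder at (7.5, -2.5) contributes a regular 16-gon of circumradius 3.5; Combining (union): the 2 present regions are separate (no shared area or edge), so areas and boundary lengths simply add and each stays a separate island — 2 connected regions; (rotated 50° about Z; rotation is an isometry so areas/perimeters/island counts are preserved). The result has 2 disconnected regions.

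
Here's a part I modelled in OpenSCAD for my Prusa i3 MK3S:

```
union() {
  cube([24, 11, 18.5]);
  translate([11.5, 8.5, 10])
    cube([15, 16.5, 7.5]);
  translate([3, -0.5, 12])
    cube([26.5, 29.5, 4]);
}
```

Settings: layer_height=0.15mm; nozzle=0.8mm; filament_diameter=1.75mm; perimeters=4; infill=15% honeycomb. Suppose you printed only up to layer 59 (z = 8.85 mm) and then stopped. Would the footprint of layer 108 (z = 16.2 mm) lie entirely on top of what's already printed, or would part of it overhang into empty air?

Compare the two slices. At z = 8.85: the cube is present — its section is the full 24×11 rectangle (area 264.00 mm²); the cube at (11.5, 8.5) does not reach this height (z outside [10, 17.5]); the cube at (3, -0.5) is absent (z outside [12, 16]); Combining (union): only the 24×11 cube is present, so the union is just that shape — area = 264.00 mm². At z = 16.2: the cube is present — its section is the full 24×11 rectangle (area 264.00 mm²); the cube at (11.5, 8.5) is present — its section is the full 15×16.5 rectangle (area 247.50 mm²); the cube at (3, -0.5) is absent (z outside [12, 16]); Combining (union): the regions partially overlap — summed areas 511.50 mm² minus the doubly-counted overlap 31.25 mm² gives 480.25 mm² — area = 480.25 mm². Checking containment: at z = 16.2 the cross-section extends beyond the z = 8.85 cross-section by about 216.25 mm².

part overhangs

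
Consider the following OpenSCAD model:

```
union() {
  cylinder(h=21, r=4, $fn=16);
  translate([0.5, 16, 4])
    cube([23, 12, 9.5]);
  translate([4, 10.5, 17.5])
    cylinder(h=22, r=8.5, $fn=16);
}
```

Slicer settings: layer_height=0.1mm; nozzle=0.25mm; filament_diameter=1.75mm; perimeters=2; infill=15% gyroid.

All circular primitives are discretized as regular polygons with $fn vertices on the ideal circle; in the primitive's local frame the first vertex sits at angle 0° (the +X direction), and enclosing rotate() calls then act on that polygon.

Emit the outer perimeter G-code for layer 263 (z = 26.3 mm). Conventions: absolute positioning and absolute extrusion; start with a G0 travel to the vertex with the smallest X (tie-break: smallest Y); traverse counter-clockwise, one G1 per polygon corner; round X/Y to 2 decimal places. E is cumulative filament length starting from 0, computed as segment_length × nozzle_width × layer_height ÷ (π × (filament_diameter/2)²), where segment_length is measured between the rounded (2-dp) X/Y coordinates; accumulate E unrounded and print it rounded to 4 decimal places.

At z = 26.3 mm: the cylinder does not reach this height (z outside [0, 21]); the cube at (0.5, 16) is not intersected at this z (z outside [4, 13.5]); the cylinder at (4, 10.5): section is a regular 16-gon, circumradius r=8.5; Combining (union): only the r=8.5 cylinder at (4, 10.5) is present, so the union is just that shape — 1 connected region. The outline is a single polygon with 16 vertices. Extrusion per mm of travel: 0.25 × 0.1 / (π × 0.875²) = 0.010394. Accumulating E over each segment gives final E = 0.5514.

G0 X-4.50 Y10.50 Z26.30
G1 X-3.85 Y7.25 E0.0344
G1 X-2.01 Y4.49 E0.0689
G1 X0.75 Y2.65 E0.1034
G1 X4.00 Y2.00 E0.1379
G1 X7.25 Y2.65 E0.1723
G1 X10.01 Y4.49 E0.2068
G1 X11.85 Y7.25 E0.2413
G1 X12.50 Y10.50 E0.2757
G1 X11.85 Y13.75 E0.3102
G1 X10.01 Y16.51 E0.3446
G1 X7.25 Y18.35 E0.3791
G1 X4.00 Y19.00 E0.4136
G1 X0.75 Y18.35 E0.4480
G1 X-2.01 Y16.51 E0.4825
G1 X-3.85 Y13.75 E0.5170
G1 X-4.50 Y10.50 E0.5514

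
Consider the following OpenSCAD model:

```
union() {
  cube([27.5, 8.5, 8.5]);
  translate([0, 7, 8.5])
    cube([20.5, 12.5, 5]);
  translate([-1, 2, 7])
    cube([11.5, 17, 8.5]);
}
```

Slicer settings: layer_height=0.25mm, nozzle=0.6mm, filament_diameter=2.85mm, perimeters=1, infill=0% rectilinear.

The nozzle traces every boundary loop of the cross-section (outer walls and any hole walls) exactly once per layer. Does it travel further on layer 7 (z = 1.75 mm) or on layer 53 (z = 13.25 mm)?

Layer 7 (z = 1.75): the cube is present — its section is the full 27.5×8.5 rectangle (perimeter 72.00 mm); the cube at (0, 7) is not intersected at this z (z outside [8.5, 13.5]); the cube at (-1, 2) is absent (z outside [7, 15.5]); Merging all regions: only the 27.5×8.5 cube is present, so the union is just that shape — boundary = 72.00 mm. So its perimeter = 72.00 mm. Layer 53 (z = 13.25): the cube is absent (z outside [0, 8.5]); the 20.5×12.5 cube at (0, 7) contributes its full rectangle (perimeter 66.00 mm); the 11.5×17 cube at (-1, 2) contributes its full rectangle (perimeter 57.00 mm); Taking the union: the regions partially overlap (shared area 126.00 mm²), so the edge portions inside another operand are dropped and the merged outline is re-measured after clipping — boundary = 78.00 mm. So its perimeter = 78.00 mm. Layer 53 is larger (78.00 vs 72.00 mm).

layer 53 (z = 13.25 mm)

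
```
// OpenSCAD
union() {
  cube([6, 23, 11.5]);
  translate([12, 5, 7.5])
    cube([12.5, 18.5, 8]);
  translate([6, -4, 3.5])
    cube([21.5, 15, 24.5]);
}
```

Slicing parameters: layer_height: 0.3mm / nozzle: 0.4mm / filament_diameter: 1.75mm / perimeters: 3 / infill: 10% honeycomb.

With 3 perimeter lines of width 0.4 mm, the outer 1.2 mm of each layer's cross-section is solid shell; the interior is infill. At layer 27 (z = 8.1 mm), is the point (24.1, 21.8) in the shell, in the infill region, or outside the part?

At z = 8.1 mm: the cube (footprint 6×23) is included at this height; the cube at (12, 5) (footprint 12.5×18.5) is included at this height; the cube at (6, -4) is present — its section is the full 21.5×15 rectangle; Taking the union: the regions partially overlap (shared area 75.00 mm²), so overlapping operands fuse into one piece — 1 connected region. Overall, the cross-section is a single solid region. The nearest boundary edge runs (24.50, 23.50)→(24.50, 11.00); distance from the point to it = 0.40 mm. The point is inside the cross-section, 0.40 mm from the nearest boundary — within the 1.2 mm shell band (3 × 0.4).

shell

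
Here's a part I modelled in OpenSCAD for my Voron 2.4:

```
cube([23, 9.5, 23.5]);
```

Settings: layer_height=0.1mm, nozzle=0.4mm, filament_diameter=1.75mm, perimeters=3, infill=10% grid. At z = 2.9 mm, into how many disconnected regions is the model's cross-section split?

1

At z = 2.9 mm: the cube is present — its section is the full 23×9.5 rectangle. The result has 1 disconnected region.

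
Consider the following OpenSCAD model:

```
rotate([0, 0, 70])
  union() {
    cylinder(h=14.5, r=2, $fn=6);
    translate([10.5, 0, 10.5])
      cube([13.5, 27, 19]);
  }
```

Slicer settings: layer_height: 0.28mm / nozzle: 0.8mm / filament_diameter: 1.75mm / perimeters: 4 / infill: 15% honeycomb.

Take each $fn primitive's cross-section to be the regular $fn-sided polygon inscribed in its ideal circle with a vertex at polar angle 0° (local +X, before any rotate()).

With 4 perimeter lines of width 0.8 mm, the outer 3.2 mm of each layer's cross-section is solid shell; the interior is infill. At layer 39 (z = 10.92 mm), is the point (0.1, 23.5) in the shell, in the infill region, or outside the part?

shell

At z = 10.92 mm: the r=2 cylinder gives a regular 6-gon of circumradius 2 (constant along its height); the 13.5×27 cube at (10.5, 0) contributes its full rectangle; Taking the union: the 2 present regions are separate (no shared area or edge), so areas and boundary lengths simply add and each stays a separate island — 2 connected regions; (rotated 70° about Z; rotation is an isometry so areas/perimeters/island counts are preserved). Overall, the cross-section has 2 separate islands. Undo the 70° rotation: the query point maps to (22.117, 7.944) in the un-rotated model frame. The nearest boundary edge runs (24.00, 27.00)→(24.00, 0.00); distance from the point to it = 1.88 mm. (Shell/infill is judged within the island containing the point — the largest one.) The point is inside the cross-section, 1.88 mm from the nearest boundary — within the 3.2 mm shell band (4 × 0.8).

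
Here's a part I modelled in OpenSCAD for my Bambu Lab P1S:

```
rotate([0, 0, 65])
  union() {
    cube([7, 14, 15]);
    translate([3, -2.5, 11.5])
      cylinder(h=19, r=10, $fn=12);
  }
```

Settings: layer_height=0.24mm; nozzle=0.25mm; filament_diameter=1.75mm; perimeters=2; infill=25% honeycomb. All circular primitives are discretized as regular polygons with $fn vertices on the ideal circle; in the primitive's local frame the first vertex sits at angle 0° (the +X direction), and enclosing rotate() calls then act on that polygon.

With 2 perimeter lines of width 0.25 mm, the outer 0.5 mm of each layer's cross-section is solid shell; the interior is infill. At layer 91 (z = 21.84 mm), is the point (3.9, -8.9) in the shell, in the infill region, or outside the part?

outside

At z = 21.84 mm: the cube does not reach this height (z outside [0, 15]); the r=10 cylinder at (3, -2.5) gives a regular 12-gon of circumradius 10 (constant along its height); Merging all regions: only the r=10 cylinder at (3, -2.5) is present, so the union is just that shape — 1 connected region; (whole slice rotated 65° about Z — lengths, areas and connectivity unchanged). Overall, the cross-section is a single solid region. Undo the 65° rotation: the query point maps to (-6.418, -7.296) in the un-rotated model frame. The nearest boundary edge runs (-7.00, -2.50)→(-5.66, -7.50); distance from the point to it = 0.68 mm. The point is not inside any of the regions above, so it lies outside the cross-section (0.68 mm from the nearest boundary).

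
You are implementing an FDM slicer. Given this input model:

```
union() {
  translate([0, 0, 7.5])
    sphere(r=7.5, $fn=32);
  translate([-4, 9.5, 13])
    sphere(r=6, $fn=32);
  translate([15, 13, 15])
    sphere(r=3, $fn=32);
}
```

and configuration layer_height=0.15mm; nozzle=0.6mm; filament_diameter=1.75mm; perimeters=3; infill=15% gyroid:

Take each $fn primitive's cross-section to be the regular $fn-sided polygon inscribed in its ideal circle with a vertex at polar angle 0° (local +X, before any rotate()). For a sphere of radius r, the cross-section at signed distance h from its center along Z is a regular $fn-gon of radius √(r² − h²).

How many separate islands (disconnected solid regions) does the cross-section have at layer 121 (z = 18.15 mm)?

At z = 18.15 mm: the sphere does not reach this height (|z−center|=10.650 > r=7.5); the r=6 sphere at (-4, 9.5) contributes a regular 32-gon of circumradius √(6²−5.15²) = 3.079; the sphere at (15, 13) is not intersected at this z (|z−center|=3.150 > r=3); Taking the union: only the r=6 sphere at (-4, 9.5) is present, so the union is just that shape — 1 connected region. Overall, the cross-section is a single solid region. Island count = 1.

1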